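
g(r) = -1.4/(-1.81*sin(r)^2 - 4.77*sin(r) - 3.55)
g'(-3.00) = 0.70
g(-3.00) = 0.48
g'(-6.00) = -0.31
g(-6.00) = 0.28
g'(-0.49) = -1.30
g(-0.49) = 0.82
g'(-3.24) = 0.44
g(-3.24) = 0.35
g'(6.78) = -0.21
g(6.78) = 0.22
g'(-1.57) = -0.00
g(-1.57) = 2.37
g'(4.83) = -0.54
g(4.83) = 2.34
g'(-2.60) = 1.41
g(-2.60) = 0.89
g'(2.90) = 0.33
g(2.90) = 0.29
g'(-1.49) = -0.37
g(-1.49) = 2.36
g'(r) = -1.4*(3.62*sin(r)*cos(r) + 4.77*cos(r))/(-1.81*sin(r)^2 - 4.77*sin(r) - 3.55)^2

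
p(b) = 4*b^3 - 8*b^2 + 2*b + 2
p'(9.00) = 830.00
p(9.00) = 2288.00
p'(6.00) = 338.00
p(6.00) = 590.00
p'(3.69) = 106.35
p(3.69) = 101.42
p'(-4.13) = 272.76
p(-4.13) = -424.50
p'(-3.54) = 209.02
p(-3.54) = -282.78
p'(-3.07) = 164.22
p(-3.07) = -195.28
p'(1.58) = 6.68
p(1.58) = 0.97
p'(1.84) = 13.19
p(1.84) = 3.51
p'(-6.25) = 570.75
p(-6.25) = -1299.56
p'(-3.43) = 198.06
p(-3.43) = -260.39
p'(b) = 12*b^2 - 16*b + 2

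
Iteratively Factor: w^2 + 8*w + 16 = (w + 4)*(w + 4)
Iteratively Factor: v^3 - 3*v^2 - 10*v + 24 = (v - 4)*(v^2 + v - 6) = (v - 4)*(v + 3)*(v - 2)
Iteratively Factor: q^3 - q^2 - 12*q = (q + 3)*(q^2 - 4*q) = (q - 4)*(q + 3)*(q)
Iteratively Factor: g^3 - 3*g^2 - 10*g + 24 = (g + 3)*(g^2 - 6*g + 8) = (g - 4)*(g + 3)*(g - 2)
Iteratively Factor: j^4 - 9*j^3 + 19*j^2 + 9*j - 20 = (j + 1)*(j^3 - 10*j^2 + 29*j - 20) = (j - 5)*(j + 1)*(j^2 - 5*j + 4) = (j - 5)*(j - 1)*(j + 1)*(j - 4)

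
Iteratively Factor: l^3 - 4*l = (l + 2)*(l^2 - 2*l) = (l - 2)*(l + 2)*(l)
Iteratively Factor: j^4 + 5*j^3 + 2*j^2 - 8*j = (j + 2)*(j^3 + 3*j^2 - 4*j) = (j + 2)*(j + 4)*(j^2 - j) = j*(j + 2)*(j + 4)*(j - 1)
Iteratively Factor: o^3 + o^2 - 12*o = (o - 3)*(o^2 + 4*o) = (o - 3)*(o + 4)*(o)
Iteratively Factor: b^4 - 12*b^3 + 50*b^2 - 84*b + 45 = (b - 5)*(b^3 - 7*b^2 + 15*b - 9) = (b - 5)*(b - 1)*(b^2 - 6*b + 9) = (b - 5)*(b - 3)*(b - 1)*(b - 3)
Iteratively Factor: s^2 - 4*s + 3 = (s - 3)*(s - 1)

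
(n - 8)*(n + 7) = n^2 - n - 56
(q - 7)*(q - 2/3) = q^2 - 23*q/3 + 14/3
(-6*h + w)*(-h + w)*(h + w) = 6*h^3 - h^2*w - 6*h*w^2 + w^3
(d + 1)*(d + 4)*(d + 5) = d^3 + 10*d^2 + 29*d + 20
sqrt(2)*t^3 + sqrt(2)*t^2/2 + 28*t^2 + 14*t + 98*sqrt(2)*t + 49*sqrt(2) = (t + 7*sqrt(2))^2*(sqrt(2)*t + sqrt(2)/2)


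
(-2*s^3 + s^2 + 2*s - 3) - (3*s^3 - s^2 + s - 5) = -5*s^3 + 2*s^2 + s + 2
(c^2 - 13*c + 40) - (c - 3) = c^2 - 14*c + 43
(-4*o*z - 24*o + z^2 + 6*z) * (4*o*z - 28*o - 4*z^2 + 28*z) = -16*o^2*z^2 + 16*o^2*z + 672*o^2 + 20*o*z^3 - 20*o*z^2 - 840*o*z - 4*z^4 + 4*z^3 + 168*z^2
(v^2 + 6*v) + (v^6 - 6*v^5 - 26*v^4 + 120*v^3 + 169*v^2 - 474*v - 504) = v^6 - 6*v^5 - 26*v^4 + 120*v^3 + 170*v^2 - 468*v - 504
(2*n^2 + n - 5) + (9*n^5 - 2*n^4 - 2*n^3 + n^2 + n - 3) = 9*n^5 - 2*n^4 - 2*n^3 + 3*n^2 + 2*n - 8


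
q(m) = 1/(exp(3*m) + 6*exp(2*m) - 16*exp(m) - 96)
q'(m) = (-3*exp(3*m) - 12*exp(2*m) + 16*exp(m))/(exp(3*m) + 6*exp(2*m) - 16*exp(m) - 96)^2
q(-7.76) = -0.01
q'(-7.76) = 0.00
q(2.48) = 0.00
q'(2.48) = -0.00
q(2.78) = 0.00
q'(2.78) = -0.00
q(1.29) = -0.04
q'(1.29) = -0.33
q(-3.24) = -0.01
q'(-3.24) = 0.00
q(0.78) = -0.01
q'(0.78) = -0.01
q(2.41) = 0.00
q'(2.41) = -0.00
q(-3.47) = -0.01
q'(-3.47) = 0.00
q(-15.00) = -0.01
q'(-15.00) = 0.00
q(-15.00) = -0.01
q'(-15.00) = 0.00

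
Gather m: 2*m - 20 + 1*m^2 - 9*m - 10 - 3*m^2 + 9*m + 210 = -2*m^2 + 2*m + 180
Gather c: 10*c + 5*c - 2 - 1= 15*c - 3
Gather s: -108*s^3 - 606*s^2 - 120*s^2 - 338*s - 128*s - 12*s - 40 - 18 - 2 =-108*s^3 - 726*s^2 - 478*s - 60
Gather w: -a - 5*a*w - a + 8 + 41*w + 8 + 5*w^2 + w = -2*a + 5*w^2 + w*(42 - 5*a) + 16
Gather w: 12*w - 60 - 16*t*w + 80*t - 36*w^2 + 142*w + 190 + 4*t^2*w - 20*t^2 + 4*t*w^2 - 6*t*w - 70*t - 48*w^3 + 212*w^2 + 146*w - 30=-20*t^2 + 10*t - 48*w^3 + w^2*(4*t + 176) + w*(4*t^2 - 22*t + 300) + 100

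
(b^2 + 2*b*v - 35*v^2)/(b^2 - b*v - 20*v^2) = (b + 7*v)/(b + 4*v)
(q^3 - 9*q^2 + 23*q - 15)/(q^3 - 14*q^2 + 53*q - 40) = (q - 3)/(q - 8)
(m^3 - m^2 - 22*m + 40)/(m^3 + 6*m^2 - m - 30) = (m - 4)/(m + 3)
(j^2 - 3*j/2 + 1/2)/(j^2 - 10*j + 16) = (2*j^2 - 3*j + 1)/(2*(j^2 - 10*j + 16))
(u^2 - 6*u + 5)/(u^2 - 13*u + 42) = (u^2 - 6*u + 5)/(u^2 - 13*u + 42)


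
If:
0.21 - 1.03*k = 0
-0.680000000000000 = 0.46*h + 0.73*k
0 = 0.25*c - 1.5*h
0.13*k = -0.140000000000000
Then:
No Solution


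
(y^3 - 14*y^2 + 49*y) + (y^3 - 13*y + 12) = 2*y^3 - 14*y^2 + 36*y + 12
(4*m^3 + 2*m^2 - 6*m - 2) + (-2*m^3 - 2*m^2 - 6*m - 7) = 2*m^3 - 12*m - 9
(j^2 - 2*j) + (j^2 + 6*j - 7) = 2*j^2 + 4*j - 7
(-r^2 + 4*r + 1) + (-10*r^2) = -11*r^2 + 4*r + 1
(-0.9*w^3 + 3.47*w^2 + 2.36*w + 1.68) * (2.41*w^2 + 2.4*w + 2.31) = -2.169*w^5 + 6.2027*w^4 + 11.9366*w^3 + 17.7285*w^2 + 9.4836*w + 3.8808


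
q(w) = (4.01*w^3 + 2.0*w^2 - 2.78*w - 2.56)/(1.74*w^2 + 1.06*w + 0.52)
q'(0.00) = 4.69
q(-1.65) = -3.00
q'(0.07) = 5.79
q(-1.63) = -2.95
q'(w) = (-3.48*w - 1.06)*(4.01*w^3 + 2.0*w^2 - 2.78*w - 2.56)/(1.74*w^2 + 1.06*w + 0.52)^2 + (12.03*w^2 + 4.0*w - 2.78)/(1.74*w^2 + 1.06*w + 0.52) = (6.9774*w^4 + 8.5012*w^3 + 13.2128*w^2 + 10.9888*w + 1.268)/(3.0276*w^4 + 3.6888*w^3 + 2.9332*w^2 + 1.1024*w + 0.2704)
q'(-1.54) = 2.63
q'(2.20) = 2.70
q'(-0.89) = 0.37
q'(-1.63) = 2.65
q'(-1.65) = 2.65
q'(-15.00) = 2.31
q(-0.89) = -1.39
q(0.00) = -4.92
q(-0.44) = -3.31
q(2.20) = 3.88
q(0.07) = -4.55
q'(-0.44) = -9.65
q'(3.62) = 2.46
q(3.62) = 7.50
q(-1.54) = -2.71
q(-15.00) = -34.68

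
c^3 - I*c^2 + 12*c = c*(c - 4*I)*(c + 3*I)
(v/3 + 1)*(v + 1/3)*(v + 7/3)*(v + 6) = v^4/3 + 35*v^3/9 + 385*v^2/27 + 55*v/3 + 14/3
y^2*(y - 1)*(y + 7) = y^4 + 6*y^3 - 7*y^2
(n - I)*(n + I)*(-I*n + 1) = -I*n^3 + n^2 - I*n + 1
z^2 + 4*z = z*(z + 4)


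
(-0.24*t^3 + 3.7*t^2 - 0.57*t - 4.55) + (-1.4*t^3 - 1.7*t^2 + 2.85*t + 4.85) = -1.64*t^3 + 2.0*t^2 + 2.28*t + 0.3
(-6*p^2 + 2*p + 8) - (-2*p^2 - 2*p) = -4*p^2 + 4*p + 8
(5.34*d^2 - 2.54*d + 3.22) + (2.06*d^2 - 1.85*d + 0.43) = 7.4*d^2 - 4.39*d + 3.65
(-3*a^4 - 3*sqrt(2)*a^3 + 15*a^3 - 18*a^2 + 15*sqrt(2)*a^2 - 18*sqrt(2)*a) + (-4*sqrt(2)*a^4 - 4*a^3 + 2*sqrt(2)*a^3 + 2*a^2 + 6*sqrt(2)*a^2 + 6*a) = -4*sqrt(2)*a^4 - 3*a^4 - sqrt(2)*a^3 + 11*a^3 - 16*a^2 + 21*sqrt(2)*a^2 - 18*sqrt(2)*a + 6*a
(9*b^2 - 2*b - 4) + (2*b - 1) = 9*b^2 - 5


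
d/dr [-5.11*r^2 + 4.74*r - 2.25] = 4.74 - 10.22*r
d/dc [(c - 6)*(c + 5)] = 2*c - 1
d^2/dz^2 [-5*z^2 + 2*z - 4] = -10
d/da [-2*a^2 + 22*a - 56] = 22 - 4*a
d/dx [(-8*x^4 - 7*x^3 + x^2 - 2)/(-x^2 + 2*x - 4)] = (16*x^5 - 41*x^4 + 100*x^3 + 86*x^2 - 12*x + 4)/(x^4 - 4*x^3 + 12*x^2 - 16*x + 16)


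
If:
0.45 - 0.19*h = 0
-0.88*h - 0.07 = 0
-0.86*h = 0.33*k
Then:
No Solution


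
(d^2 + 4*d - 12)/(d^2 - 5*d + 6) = (d + 6)/(d - 3)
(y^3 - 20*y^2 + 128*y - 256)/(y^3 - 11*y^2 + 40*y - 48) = (y^2 - 16*y + 64)/(y^2 - 7*y + 12)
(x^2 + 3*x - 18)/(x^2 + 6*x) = (x - 3)/x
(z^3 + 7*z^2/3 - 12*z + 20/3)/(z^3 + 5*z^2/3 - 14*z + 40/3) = (3*z - 2)/(3*z - 4)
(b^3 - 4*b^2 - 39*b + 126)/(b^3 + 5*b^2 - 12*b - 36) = (b - 7)/(b + 2)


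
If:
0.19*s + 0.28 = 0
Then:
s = -1.47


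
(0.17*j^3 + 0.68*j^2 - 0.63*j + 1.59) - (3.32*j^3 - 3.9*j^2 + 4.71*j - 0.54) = -3.15*j^3 + 4.58*j^2 - 5.34*j + 2.13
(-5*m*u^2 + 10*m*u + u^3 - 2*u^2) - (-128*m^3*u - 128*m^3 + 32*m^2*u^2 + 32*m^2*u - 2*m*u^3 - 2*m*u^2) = 128*m^3*u + 128*m^3 - 32*m^2*u^2 - 32*m^2*u + 2*m*u^3 - 3*m*u^2 + 10*m*u + u^3 - 2*u^2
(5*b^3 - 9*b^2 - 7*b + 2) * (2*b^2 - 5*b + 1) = 10*b^5 - 43*b^4 + 36*b^3 + 30*b^2 - 17*b + 2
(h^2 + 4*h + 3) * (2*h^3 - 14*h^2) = 2*h^5 - 6*h^4 - 50*h^3 - 42*h^2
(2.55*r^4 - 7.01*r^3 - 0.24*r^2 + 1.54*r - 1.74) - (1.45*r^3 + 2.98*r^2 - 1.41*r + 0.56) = 2.55*r^4 - 8.46*r^3 - 3.22*r^2 + 2.95*r - 2.3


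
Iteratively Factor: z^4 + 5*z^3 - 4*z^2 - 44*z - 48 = (z - 3)*(z^3 + 8*z^2 + 20*z + 16) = (z - 3)*(z + 4)*(z^2 + 4*z + 4) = (z - 3)*(z + 2)*(z + 4)*(z + 2)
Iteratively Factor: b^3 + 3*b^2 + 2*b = (b + 1)*(b^2 + 2*b) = b*(b + 1)*(b + 2)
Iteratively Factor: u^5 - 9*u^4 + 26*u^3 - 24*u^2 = (u)*(u^4 - 9*u^3 + 26*u^2 - 24*u) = u*(u - 2)*(u^3 - 7*u^2 + 12*u) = u^2*(u - 2)*(u^2 - 7*u + 12) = u^2*(u - 3)*(u - 2)*(u - 4)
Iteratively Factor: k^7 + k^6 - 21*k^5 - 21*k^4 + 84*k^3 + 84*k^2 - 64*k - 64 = (k - 4)*(k^6 + 5*k^5 - k^4 - 25*k^3 - 16*k^2 + 20*k + 16) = (k - 4)*(k + 1)*(k^5 + 4*k^4 - 5*k^3 - 20*k^2 + 4*k + 16) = (k - 4)*(k + 1)^2*(k^4 + 3*k^3 - 8*k^2 - 12*k + 16) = (k - 4)*(k - 2)*(k + 1)^2*(k^3 + 5*k^2 + 2*k - 8) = (k - 4)*(k - 2)*(k + 1)^2*(k + 4)*(k^2 + k - 2) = (k - 4)*(k - 2)*(k - 1)*(k + 1)^2*(k + 4)*(k + 2)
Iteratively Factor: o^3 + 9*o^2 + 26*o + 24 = (o + 2)*(o^2 + 7*o + 12) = (o + 2)*(o + 4)*(o + 3)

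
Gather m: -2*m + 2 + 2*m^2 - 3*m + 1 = 2*m^2 - 5*m + 3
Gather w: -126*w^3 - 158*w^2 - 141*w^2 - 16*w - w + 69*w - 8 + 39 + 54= -126*w^3 - 299*w^2 + 52*w + 85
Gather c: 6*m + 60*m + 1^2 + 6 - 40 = 66*m - 33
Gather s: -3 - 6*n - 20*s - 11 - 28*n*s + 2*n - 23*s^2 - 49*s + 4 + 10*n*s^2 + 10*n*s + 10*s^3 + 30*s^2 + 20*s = -4*n + 10*s^3 + s^2*(10*n + 7) + s*(-18*n - 49) - 10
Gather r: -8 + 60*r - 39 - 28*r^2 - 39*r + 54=-28*r^2 + 21*r + 7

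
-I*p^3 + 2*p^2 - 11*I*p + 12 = (p - 3*I)*(p + 4*I)*(-I*p + 1)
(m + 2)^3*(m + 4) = m^4 + 10*m^3 + 36*m^2 + 56*m + 32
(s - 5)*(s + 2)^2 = s^3 - s^2 - 16*s - 20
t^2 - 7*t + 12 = (t - 4)*(t - 3)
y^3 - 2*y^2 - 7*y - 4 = (y - 4)*(y + 1)^2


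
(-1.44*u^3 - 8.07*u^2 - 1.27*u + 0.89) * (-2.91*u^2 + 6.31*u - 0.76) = 4.1904*u^5 + 14.3973*u^4 - 46.1316*u^3 - 4.4704*u^2 + 6.5811*u - 0.6764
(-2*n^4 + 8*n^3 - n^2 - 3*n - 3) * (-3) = 6*n^4 - 24*n^3 + 3*n^2 + 9*n + 9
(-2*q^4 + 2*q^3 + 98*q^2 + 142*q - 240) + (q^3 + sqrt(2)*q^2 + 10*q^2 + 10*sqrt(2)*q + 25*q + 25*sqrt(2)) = -2*q^4 + 3*q^3 + sqrt(2)*q^2 + 108*q^2 + 10*sqrt(2)*q + 167*q - 240 + 25*sqrt(2)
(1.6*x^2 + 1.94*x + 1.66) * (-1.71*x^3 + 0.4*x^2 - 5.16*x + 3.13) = -2.736*x^5 - 2.6774*x^4 - 10.3186*x^3 - 4.3384*x^2 - 2.4934*x + 5.1958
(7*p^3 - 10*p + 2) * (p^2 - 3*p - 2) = 7*p^5 - 21*p^4 - 24*p^3 + 32*p^2 + 14*p - 4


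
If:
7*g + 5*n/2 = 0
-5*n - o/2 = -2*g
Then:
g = o/32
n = -7*o/80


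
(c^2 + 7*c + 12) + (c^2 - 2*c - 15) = 2*c^2 + 5*c - 3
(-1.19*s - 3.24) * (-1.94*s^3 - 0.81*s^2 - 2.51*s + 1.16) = 2.3086*s^4 + 7.2495*s^3 + 5.6113*s^2 + 6.752*s - 3.7584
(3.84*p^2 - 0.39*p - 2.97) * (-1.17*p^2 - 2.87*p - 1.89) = -4.4928*p^4 - 10.5645*p^3 - 2.6634*p^2 + 9.261*p + 5.6133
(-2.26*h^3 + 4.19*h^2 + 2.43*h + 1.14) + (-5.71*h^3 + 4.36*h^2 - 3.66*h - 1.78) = -7.97*h^3 + 8.55*h^2 - 1.23*h - 0.64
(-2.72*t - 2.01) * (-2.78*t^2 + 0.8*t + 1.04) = 7.5616*t^3 + 3.4118*t^2 - 4.4368*t - 2.0904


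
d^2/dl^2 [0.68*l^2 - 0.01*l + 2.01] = 1.36000000000000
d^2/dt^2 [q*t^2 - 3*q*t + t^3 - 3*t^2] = 2*q + 6*t - 6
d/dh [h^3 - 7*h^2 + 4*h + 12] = 3*h^2 - 14*h + 4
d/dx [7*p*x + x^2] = 7*p + 2*x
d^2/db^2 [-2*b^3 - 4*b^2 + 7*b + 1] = -12*b - 8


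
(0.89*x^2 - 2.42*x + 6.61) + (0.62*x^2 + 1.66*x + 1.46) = 1.51*x^2 - 0.76*x + 8.07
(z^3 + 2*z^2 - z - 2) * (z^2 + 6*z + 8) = z^5 + 8*z^4 + 19*z^3 + 8*z^2 - 20*z - 16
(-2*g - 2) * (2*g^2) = -4*g^3 - 4*g^2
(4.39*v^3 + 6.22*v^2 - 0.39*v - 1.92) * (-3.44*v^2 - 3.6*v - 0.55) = -15.1016*v^5 - 37.2008*v^4 - 23.4649*v^3 + 4.5878*v^2 + 7.1265*v + 1.056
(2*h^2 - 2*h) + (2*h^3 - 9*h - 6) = 2*h^3 + 2*h^2 - 11*h - 6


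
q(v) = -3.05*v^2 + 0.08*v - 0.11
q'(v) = 0.08 - 6.1*v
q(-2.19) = -14.91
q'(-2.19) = 13.44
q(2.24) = -15.23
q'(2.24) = -13.58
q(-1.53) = -7.37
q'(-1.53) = 9.41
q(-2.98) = -27.43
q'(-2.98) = 18.26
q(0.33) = -0.42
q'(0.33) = -1.93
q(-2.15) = -14.38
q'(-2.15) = 13.20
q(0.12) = -0.14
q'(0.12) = -0.65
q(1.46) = -6.49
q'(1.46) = -8.83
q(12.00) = -438.35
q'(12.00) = -73.12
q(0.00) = -0.11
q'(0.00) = 0.08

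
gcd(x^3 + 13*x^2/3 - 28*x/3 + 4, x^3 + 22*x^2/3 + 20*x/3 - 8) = x^2 + 16*x/3 - 4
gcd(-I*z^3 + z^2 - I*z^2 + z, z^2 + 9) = 1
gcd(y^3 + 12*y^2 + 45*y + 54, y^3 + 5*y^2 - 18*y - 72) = y^2 + 9*y + 18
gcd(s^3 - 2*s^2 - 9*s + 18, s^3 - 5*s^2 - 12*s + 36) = s^2 + s - 6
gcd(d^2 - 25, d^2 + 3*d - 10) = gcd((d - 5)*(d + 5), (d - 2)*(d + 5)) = d + 5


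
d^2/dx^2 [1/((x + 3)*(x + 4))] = 2*((x + 3)^2 + (x + 3)*(x + 4) + (x + 4)^2)/((x + 3)^3*(x + 4)^3)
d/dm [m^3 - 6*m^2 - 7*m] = 3*m^2 - 12*m - 7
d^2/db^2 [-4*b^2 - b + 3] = -8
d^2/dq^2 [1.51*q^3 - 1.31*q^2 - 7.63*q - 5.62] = 9.06*q - 2.62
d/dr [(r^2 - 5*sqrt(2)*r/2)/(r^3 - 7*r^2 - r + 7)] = (r*(2*r - 5*sqrt(2))*(-3*r^2 + 14*r + 1) + (4*r - 5*sqrt(2))*(r^3 - 7*r^2 - r + 7))/(2*(r^3 - 7*r^2 - r + 7)^2)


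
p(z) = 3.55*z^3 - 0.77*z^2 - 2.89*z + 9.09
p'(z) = 10.65*z^2 - 1.54*z - 2.89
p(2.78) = 71.38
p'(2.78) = 75.14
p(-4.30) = -274.97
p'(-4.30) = 200.65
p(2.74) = 68.42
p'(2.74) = 72.85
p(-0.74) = 9.37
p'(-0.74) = 4.08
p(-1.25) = 4.57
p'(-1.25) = 15.68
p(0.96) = 8.75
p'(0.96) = 5.45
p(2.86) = 77.57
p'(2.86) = 79.82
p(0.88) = 8.37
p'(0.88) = 4.00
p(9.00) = 2508.66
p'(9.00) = 845.90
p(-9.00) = -2615.22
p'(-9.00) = 873.62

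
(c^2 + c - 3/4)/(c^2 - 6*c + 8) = (c^2 + c - 3/4)/(c^2 - 6*c + 8)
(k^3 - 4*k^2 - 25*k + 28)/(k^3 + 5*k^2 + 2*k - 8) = (k - 7)/(k + 2)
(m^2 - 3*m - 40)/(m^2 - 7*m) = (m^2 - 3*m - 40)/(m*(m - 7))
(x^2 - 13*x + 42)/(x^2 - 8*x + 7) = (x - 6)/(x - 1)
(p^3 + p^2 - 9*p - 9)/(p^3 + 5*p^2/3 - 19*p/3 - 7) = 3*(p - 3)/(3*p - 7)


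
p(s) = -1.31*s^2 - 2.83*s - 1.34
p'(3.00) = -10.69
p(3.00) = -21.62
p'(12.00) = -34.27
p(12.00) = -223.94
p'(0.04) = -2.93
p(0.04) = -1.46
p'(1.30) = -6.24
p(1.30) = -7.23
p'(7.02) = -21.22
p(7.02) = -85.76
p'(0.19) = -3.33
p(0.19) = -1.92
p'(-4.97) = 10.19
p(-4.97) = -19.63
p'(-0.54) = -1.42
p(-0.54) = -0.19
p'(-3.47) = 6.26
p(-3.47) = -7.29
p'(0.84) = -5.03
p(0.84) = -4.64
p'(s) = -2.62*s - 2.83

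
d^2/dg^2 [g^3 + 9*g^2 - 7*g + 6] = 6*g + 18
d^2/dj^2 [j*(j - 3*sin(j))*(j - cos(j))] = 3*j^2*sin(j) + j^2*cos(j) + 4*j*sin(j) - 6*j*sin(2*j) - 12*j*cos(j) + 6*j - 6*sin(j) - 2*cos(j) + 6*cos(2*j)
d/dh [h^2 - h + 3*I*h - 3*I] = 2*h - 1 + 3*I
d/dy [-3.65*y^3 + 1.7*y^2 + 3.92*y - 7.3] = -10.95*y^2 + 3.4*y + 3.92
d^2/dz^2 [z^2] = 2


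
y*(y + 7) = y^2 + 7*y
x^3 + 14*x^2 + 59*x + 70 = (x + 2)*(x + 5)*(x + 7)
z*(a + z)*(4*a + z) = 4*a^2*z + 5*a*z^2 + z^3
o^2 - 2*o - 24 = (o - 6)*(o + 4)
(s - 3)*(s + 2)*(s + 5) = s^3 + 4*s^2 - 11*s - 30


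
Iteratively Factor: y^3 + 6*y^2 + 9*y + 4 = (y + 4)*(y^2 + 2*y + 1) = (y + 1)*(y + 4)*(y + 1)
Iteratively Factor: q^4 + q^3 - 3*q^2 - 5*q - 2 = (q - 2)*(q^3 + 3*q^2 + 3*q + 1) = (q - 2)*(q + 1)*(q^2 + 2*q + 1) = (q - 2)*(q + 1)^2*(q + 1)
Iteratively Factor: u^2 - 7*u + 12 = (u - 4)*(u - 3)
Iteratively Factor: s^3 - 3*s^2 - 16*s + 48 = (s - 3)*(s^2 - 16) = (s - 3)*(s + 4)*(s - 4)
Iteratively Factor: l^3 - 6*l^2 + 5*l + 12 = (l + 1)*(l^2 - 7*l + 12) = (l - 3)*(l + 1)*(l - 4)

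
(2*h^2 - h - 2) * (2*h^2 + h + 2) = 4*h^4 - h^2 - 4*h - 4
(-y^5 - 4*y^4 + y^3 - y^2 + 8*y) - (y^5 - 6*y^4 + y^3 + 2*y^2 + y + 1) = -2*y^5 + 2*y^4 - 3*y^2 + 7*y - 1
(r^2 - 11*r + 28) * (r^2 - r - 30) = r^4 - 12*r^3 + 9*r^2 + 302*r - 840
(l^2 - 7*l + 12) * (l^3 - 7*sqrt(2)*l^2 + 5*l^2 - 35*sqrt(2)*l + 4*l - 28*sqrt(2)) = l^5 - 7*sqrt(2)*l^4 - 2*l^4 - 19*l^3 + 14*sqrt(2)*l^3 + 32*l^2 + 133*sqrt(2)*l^2 - 224*sqrt(2)*l + 48*l - 336*sqrt(2)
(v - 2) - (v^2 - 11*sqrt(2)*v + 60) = -v^2 + v + 11*sqrt(2)*v - 62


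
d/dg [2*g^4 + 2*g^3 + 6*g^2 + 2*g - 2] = 8*g^3 + 6*g^2 + 12*g + 2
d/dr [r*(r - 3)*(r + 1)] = 3*r^2 - 4*r - 3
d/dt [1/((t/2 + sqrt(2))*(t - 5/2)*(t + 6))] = 4*(-2*(t + 6)*(t + 2*sqrt(2)) - (t + 6)*(2*t - 5) - (t + 2*sqrt(2))*(2*t - 5))/((t + 6)^2*(t + 2*sqrt(2))^2*(2*t - 5)^2)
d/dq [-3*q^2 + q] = 1 - 6*q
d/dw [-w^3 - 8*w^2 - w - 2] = -3*w^2 - 16*w - 1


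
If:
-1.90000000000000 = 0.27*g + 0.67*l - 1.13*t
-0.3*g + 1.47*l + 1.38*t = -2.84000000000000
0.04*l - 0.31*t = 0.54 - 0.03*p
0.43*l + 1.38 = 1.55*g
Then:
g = 0.26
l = -2.26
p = 25.20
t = 0.41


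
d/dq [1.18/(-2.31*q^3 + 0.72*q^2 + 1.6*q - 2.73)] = (8.1774*q^2 - 1.6992*q - 1.888)/(2.31*q^3 - 0.72*q^2 - 1.6*q + 2.73)^2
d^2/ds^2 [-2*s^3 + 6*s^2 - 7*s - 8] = 12 - 12*s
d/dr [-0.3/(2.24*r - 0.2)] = 0.672/(2.24*r - 0.2)^2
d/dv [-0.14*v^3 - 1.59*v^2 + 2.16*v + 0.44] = -0.42*v^2 - 3.18*v + 2.16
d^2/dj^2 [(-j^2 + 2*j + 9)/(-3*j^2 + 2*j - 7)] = 12*(-2*j^3 - 51*j^2 + 48*j + 29)/(27*j^6 - 54*j^5 + 225*j^4 - 260*j^3 + 525*j^2 - 294*j + 343)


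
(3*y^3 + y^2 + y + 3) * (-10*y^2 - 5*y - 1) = -30*y^5 - 25*y^4 - 18*y^3 - 36*y^2 - 16*y - 3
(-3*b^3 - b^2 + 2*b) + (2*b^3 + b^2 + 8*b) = -b^3 + 10*b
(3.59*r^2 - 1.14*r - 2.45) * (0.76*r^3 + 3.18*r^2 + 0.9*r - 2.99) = 2.7284*r^5 + 10.5498*r^4 - 2.2562*r^3 - 19.5511*r^2 + 1.2036*r + 7.3255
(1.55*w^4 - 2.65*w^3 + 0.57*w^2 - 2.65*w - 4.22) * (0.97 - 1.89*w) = -2.9295*w^5 + 6.512*w^4 - 3.6478*w^3 + 5.5614*w^2 + 5.4053*w - 4.0934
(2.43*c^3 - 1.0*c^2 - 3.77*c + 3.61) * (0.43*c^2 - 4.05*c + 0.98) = 1.0449*c^5 - 10.2715*c^4 + 4.8103*c^3 + 15.8408*c^2 - 18.3151*c + 3.5378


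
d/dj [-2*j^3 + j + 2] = 1 - 6*j^2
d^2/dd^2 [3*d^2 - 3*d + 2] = 6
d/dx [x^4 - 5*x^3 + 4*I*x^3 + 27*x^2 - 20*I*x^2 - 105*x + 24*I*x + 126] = 4*x^3 + x^2*(-15 + 12*I) + x*(54 - 40*I) - 105 + 24*I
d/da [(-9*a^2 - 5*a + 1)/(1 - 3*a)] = (27*a^2 - 18*a - 2)/(9*a^2 - 6*a + 1)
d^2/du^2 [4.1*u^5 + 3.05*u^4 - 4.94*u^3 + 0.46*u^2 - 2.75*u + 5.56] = 82.0*u^3 + 36.6*u^2 - 29.64*u + 0.92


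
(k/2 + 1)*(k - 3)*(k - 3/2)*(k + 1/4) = k^4/2 - 9*k^3/8 - 41*k^2/16 + 63*k/16 + 9/8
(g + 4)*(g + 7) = g^2 + 11*g + 28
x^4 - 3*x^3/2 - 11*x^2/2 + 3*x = x*(x - 3)*(x - 1/2)*(x + 2)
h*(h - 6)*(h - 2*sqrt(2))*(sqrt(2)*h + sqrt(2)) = sqrt(2)*h^4 - 5*sqrt(2)*h^3 - 4*h^3 - 6*sqrt(2)*h^2 + 20*h^2 + 24*h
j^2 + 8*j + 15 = (j + 3)*(j + 5)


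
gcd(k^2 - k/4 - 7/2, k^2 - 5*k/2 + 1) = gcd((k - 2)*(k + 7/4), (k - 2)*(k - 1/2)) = k - 2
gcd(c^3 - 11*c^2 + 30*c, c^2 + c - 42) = c - 6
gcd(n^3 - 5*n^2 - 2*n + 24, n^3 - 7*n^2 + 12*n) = n^2 - 7*n + 12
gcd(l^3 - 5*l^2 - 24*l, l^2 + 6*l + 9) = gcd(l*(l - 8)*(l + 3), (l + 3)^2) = l + 3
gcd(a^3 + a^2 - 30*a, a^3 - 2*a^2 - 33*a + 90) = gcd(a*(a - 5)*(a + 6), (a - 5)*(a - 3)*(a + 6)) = a^2 + a - 30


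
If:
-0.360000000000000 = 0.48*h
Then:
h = -0.75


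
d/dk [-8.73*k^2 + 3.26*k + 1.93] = 3.26 - 17.46*k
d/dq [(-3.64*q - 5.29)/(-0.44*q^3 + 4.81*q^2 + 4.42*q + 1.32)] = (-3.2032*q^3 + 10.5256*q^2 + 50.8898*q + 18.577)/(0.1936*q^6 - 4.2328*q^5 + 19.2465*q^4 + 41.3588*q^3 + 32.2348*q^2 + 11.6688*q + 1.7424)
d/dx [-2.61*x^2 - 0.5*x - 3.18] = -5.22*x - 0.5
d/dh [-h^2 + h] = 1 - 2*h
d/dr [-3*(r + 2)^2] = -6*r - 12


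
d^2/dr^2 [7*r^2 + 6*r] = 14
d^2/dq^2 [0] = 0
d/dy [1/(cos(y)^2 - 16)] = 2*sin(y)*cos(y)/(cos(y)^2 - 16)^2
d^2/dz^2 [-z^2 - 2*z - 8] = -2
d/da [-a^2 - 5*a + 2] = -2*a - 5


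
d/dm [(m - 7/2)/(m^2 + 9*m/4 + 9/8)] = 64*(-m^2 + 7*m + 9)/(64*m^4 + 288*m^3 + 468*m^2 + 324*m + 81)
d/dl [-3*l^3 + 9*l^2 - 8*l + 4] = -9*l^2 + 18*l - 8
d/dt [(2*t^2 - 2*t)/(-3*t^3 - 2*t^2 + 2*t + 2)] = 2*(3*t^4 - 6*t^3 + 4*t - 2)/(9*t^6 + 12*t^5 - 8*t^4 - 20*t^3 - 4*t^2 + 8*t + 4)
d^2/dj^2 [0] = 0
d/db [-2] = 0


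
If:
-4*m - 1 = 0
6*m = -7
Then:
No Solution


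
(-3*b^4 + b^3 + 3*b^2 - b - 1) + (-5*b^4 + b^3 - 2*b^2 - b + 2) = -8*b^4 + 2*b^3 + b^2 - 2*b + 1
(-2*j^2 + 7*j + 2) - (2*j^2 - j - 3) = -4*j^2 + 8*j + 5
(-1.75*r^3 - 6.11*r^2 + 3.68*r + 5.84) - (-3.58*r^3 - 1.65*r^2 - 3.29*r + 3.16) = 1.83*r^3 - 4.46*r^2 + 6.97*r + 2.68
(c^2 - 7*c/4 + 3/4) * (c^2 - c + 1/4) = c^4 - 11*c^3/4 + 11*c^2/4 - 19*c/16 + 3/16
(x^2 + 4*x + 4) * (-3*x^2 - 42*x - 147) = -3*x^4 - 54*x^3 - 327*x^2 - 756*x - 588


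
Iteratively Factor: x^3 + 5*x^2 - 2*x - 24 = (x - 2)*(x^2 + 7*x + 12) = (x - 2)*(x + 4)*(x + 3)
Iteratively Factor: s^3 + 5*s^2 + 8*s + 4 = (s + 2)*(s^2 + 3*s + 2) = (s + 1)*(s + 2)*(s + 2)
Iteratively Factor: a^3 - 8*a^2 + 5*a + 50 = (a + 2)*(a^2 - 10*a + 25) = (a - 5)*(a + 2)*(a - 5)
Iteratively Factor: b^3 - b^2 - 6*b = (b + 2)*(b^2 - 3*b) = b*(b + 2)*(b - 3)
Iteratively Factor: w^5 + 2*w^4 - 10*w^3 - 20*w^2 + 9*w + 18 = (w + 3)*(w^4 - w^3 - 7*w^2 + w + 6) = (w + 1)*(w + 3)*(w^3 - 2*w^2 - 5*w + 6) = (w - 1)*(w + 1)*(w + 3)*(w^2 - w - 6) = (w - 3)*(w - 1)*(w + 1)*(w + 3)*(w + 2)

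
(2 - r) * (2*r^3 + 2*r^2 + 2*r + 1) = -2*r^4 + 2*r^3 + 2*r^2 + 3*r + 2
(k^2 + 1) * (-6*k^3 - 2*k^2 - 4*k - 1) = -6*k^5 - 2*k^4 - 10*k^3 - 3*k^2 - 4*k - 1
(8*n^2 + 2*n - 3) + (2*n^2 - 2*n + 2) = 10*n^2 - 1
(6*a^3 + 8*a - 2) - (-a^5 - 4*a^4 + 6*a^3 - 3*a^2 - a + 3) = a^5 + 4*a^4 + 3*a^2 + 9*a - 5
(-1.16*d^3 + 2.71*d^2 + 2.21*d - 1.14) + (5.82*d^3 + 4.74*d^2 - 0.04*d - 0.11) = 4.66*d^3 + 7.45*d^2 + 2.17*d - 1.25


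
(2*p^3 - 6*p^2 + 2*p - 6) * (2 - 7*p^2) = -14*p^5 + 42*p^4 - 10*p^3 + 30*p^2 + 4*p - 12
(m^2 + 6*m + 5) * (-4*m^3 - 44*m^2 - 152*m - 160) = -4*m^5 - 68*m^4 - 436*m^3 - 1292*m^2 - 1720*m - 800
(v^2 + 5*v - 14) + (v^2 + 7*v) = 2*v^2 + 12*v - 14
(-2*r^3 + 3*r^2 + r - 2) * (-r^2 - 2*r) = 2*r^5 + r^4 - 7*r^3 + 4*r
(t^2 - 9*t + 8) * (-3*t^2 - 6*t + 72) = -3*t^4 + 21*t^3 + 102*t^2 - 696*t + 576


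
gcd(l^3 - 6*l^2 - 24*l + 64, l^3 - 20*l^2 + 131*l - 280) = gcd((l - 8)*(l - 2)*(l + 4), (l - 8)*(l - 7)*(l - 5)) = l - 8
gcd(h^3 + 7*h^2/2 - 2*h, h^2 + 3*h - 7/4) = h - 1/2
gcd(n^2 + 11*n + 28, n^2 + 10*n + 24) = n + 4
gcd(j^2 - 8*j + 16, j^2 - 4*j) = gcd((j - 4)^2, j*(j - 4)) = j - 4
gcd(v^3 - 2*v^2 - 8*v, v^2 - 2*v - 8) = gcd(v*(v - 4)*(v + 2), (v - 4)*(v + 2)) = v^2 - 2*v - 8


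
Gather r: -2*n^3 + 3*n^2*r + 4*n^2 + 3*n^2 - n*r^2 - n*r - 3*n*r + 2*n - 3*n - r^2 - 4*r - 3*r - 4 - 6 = -2*n^3 + 7*n^2 - n + r^2*(-n - 1) + r*(3*n^2 - 4*n - 7) - 10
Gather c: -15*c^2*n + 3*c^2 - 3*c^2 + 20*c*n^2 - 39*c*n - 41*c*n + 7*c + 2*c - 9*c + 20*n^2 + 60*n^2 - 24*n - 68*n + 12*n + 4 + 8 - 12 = -15*c^2*n + c*(20*n^2 - 80*n) + 80*n^2 - 80*n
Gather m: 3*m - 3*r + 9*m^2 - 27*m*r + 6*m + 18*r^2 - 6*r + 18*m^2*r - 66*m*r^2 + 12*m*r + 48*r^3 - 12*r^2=m^2*(18*r + 9) + m*(-66*r^2 - 15*r + 9) + 48*r^3 + 6*r^2 - 9*r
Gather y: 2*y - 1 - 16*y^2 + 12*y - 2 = -16*y^2 + 14*y - 3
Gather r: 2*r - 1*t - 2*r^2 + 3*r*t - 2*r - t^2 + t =-2*r^2 + 3*r*t - t^2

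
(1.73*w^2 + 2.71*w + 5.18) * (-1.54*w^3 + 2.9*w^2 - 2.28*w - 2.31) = -2.6642*w^5 + 0.843599999999999*w^4 - 4.0626*w^3 + 4.8469*w^2 - 18.0705*w - 11.9658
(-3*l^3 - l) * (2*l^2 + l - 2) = -6*l^5 - 3*l^4 + 4*l^3 - l^2 + 2*l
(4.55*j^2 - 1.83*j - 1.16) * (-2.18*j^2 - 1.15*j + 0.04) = -9.919*j^4 - 1.2431*j^3 + 4.8153*j^2 + 1.2608*j - 0.0464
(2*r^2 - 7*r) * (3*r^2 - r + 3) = 6*r^4 - 23*r^3 + 13*r^2 - 21*r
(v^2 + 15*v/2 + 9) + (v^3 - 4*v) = v^3 + v^2 + 7*v/2 + 9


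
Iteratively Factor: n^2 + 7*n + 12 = (n + 3)*(n + 4)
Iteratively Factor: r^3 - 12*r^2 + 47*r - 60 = (r - 5)*(r^2 - 7*r + 12) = (r - 5)*(r - 4)*(r - 3)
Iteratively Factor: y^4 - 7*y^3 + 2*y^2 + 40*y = (y - 4)*(y^3 - 3*y^2 - 10*y) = (y - 5)*(y - 4)*(y^2 + 2*y) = (y - 5)*(y - 4)*(y + 2)*(y)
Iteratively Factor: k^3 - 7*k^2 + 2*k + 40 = (k - 5)*(k^2 - 2*k - 8) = (k - 5)*(k + 2)*(k - 4)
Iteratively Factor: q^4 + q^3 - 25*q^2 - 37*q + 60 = (q + 3)*(q^3 - 2*q^2 - 19*q + 20) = (q + 3)*(q + 4)*(q^2 - 6*q + 5) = (q - 5)*(q + 3)*(q + 4)*(q - 1)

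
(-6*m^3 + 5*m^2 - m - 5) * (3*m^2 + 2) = -18*m^5 + 15*m^4 - 15*m^3 - 5*m^2 - 2*m - 10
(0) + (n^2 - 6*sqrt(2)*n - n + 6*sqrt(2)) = n^2 - 6*sqrt(2)*n - n + 6*sqrt(2)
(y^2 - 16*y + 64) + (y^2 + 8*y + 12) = 2*y^2 - 8*y + 76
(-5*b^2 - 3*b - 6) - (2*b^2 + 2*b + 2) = -7*b^2 - 5*b - 8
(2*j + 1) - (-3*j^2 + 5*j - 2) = 3*j^2 - 3*j + 3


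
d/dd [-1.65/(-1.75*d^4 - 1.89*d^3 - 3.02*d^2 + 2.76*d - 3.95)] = (-11.55*d^3 - 9.3555*d^2 - 9.966*d + 4.554)/(1.75*d^4 + 1.89*d^3 + 3.02*d^2 - 2.76*d + 3.95)^2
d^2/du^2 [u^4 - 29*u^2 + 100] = 12*u^2 - 58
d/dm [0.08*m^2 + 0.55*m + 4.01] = 0.16*m + 0.55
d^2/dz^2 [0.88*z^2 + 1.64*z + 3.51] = 1.76000000000000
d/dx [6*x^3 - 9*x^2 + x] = 18*x^2 - 18*x + 1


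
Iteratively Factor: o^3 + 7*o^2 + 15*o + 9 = (o + 3)*(o^2 + 4*o + 3) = (o + 1)*(o + 3)*(o + 3)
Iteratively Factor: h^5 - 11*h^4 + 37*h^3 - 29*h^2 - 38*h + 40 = (h - 2)*(h^4 - 9*h^3 + 19*h^2 + 9*h - 20) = (h - 2)*(h - 1)*(h^3 - 8*h^2 + 11*h + 20) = (h - 5)*(h - 2)*(h - 1)*(h^2 - 3*h - 4) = (h - 5)*(h - 2)*(h - 1)*(h + 1)*(h - 4)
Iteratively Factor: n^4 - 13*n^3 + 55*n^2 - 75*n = (n - 5)*(n^3 - 8*n^2 + 15*n) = n*(n - 5)*(n^2 - 8*n + 15) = n*(n - 5)^2*(n - 3)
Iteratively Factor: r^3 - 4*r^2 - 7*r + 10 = (r + 2)*(r^2 - 6*r + 5) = (r - 5)*(r + 2)*(r - 1)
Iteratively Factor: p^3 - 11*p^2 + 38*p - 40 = (p - 4)*(p^2 - 7*p + 10) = (p - 5)*(p - 4)*(p - 2)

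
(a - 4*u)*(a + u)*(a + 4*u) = a^3 + a^2*u - 16*a*u^2 - 16*u^3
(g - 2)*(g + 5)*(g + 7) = g^3 + 10*g^2 + 11*g - 70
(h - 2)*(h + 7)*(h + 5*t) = h^3 + 5*h^2*t + 5*h^2 + 25*h*t - 14*h - 70*t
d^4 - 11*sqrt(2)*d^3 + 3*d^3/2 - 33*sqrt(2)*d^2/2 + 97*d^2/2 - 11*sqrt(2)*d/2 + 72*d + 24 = (d + 1/2)*(d + 1)*(d - 8*sqrt(2))*(d - 3*sqrt(2))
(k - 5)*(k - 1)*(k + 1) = k^3 - 5*k^2 - k + 5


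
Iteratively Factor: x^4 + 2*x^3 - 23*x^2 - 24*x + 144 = (x - 3)*(x^3 + 5*x^2 - 8*x - 48) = (x - 3)*(x + 4)*(x^2 + x - 12) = (x - 3)*(x + 4)^2*(x - 3)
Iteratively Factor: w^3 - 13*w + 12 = (w - 1)*(w^2 + w - 12) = (w - 1)*(w + 4)*(w - 3)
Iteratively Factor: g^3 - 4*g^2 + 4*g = (g)*(g^2 - 4*g + 4) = g*(g - 2)*(g - 2)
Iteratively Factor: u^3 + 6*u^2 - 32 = (u + 4)*(u^2 + 2*u - 8) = (u + 4)^2*(u - 2)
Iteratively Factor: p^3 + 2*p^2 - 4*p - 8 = (p + 2)*(p^2 - 4) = (p + 2)^2*(p - 2)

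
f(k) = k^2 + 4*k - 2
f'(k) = 2*k + 4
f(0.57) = 0.60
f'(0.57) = 5.14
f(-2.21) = -5.96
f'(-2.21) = -0.42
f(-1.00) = -5.00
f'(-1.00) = 2.00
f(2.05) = 10.40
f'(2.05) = 8.10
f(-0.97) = -4.94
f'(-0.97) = 2.06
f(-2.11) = -5.99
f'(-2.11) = -0.22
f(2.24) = 11.98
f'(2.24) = 8.48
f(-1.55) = -5.80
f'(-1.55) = 0.90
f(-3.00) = -5.00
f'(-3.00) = -2.00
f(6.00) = 58.00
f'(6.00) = 16.00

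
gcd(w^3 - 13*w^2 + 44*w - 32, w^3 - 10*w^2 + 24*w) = w - 4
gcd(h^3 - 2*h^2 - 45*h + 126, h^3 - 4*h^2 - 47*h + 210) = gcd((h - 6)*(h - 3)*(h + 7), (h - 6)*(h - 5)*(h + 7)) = h^2 + h - 42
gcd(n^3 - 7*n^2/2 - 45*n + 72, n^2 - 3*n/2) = n - 3/2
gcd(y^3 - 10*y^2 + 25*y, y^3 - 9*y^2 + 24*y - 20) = y - 5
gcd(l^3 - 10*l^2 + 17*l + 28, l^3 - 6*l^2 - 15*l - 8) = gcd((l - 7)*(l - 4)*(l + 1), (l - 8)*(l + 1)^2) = l + 1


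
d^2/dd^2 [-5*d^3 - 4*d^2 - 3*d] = -30*d - 8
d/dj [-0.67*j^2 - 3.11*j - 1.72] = -1.34*j - 3.11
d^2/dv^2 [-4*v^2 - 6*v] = -8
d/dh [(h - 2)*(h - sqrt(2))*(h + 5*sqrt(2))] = 3*h^2 - 4*h + 8*sqrt(2)*h - 8*sqrt(2) - 10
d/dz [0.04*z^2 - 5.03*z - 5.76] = 0.08*z - 5.03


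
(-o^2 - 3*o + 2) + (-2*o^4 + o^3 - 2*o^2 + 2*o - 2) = -2*o^4 + o^3 - 3*o^2 - o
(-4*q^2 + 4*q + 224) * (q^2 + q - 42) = -4*q^4 + 396*q^2 + 56*q - 9408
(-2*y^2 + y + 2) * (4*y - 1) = -8*y^3 + 6*y^2 + 7*y - 2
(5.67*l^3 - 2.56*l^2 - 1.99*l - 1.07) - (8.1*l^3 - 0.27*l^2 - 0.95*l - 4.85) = -2.43*l^3 - 2.29*l^2 - 1.04*l + 3.78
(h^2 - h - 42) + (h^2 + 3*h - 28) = 2*h^2 + 2*h - 70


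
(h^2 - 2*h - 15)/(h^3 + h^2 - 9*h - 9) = (h - 5)/(h^2 - 2*h - 3)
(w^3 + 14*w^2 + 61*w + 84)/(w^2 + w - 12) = (w^2 + 10*w + 21)/(w - 3)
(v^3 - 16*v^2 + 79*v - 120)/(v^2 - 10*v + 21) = (v^2 - 13*v + 40)/(v - 7)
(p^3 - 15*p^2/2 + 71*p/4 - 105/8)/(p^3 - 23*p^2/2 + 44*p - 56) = (p^2 - 4*p + 15/4)/(p^2 - 8*p + 16)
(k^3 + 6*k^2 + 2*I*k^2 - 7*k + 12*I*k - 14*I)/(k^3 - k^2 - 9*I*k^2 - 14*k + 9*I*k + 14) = (k^2 + k*(7 + 2*I) + 14*I)/(k^2 - 9*I*k - 14)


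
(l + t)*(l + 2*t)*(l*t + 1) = l^3*t + 3*l^2*t^2 + l^2 + 2*l*t^3 + 3*l*t + 2*t^2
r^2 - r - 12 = (r - 4)*(r + 3)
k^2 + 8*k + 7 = (k + 1)*(k + 7)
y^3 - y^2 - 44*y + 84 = (y - 6)*(y - 2)*(y + 7)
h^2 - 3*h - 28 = (h - 7)*(h + 4)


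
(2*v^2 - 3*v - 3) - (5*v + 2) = 2*v^2 - 8*v - 5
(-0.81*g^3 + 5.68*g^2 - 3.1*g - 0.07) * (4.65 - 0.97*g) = 0.7857*g^4 - 9.2761*g^3 + 29.419*g^2 - 14.3471*g - 0.3255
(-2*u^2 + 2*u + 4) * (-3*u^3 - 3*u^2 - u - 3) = 6*u^5 - 16*u^3 - 8*u^2 - 10*u - 12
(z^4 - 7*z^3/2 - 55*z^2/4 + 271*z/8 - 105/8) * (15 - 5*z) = -5*z^5 + 65*z^4/2 + 65*z^3/4 - 3005*z^2/8 + 2295*z/4 - 1575/8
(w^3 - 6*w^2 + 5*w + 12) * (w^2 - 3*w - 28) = w^5 - 9*w^4 - 5*w^3 + 165*w^2 - 176*w - 336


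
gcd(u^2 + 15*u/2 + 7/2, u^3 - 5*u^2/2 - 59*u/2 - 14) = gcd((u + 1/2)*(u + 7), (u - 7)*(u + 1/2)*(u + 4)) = u + 1/2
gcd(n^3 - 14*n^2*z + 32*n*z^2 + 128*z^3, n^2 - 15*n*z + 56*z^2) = -n + 8*z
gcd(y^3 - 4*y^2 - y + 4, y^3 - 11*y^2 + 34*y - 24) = y^2 - 5*y + 4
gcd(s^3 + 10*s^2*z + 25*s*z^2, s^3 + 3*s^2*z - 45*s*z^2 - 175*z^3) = s^2 + 10*s*z + 25*z^2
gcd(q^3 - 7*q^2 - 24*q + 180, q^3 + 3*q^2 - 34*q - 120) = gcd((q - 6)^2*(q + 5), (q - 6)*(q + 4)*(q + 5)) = q^2 - q - 30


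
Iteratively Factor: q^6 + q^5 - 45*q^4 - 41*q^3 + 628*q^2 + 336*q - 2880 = (q + 4)*(q^5 - 3*q^4 - 33*q^3 + 91*q^2 + 264*q - 720) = (q + 4)^2*(q^4 - 7*q^3 - 5*q^2 + 111*q - 180) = (q + 4)^3*(q^3 - 11*q^2 + 39*q - 45) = (q - 5)*(q + 4)^3*(q^2 - 6*q + 9) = (q - 5)*(q - 3)*(q + 4)^3*(q - 3)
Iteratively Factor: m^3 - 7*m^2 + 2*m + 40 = (m - 5)*(m^2 - 2*m - 8) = (m - 5)*(m - 4)*(m + 2)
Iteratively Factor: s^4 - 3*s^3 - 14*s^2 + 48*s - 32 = (s - 1)*(s^3 - 2*s^2 - 16*s + 32) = (s - 1)*(s + 4)*(s^2 - 6*s + 8) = (s - 4)*(s - 1)*(s + 4)*(s - 2)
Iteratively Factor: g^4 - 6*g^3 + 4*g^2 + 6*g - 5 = (g - 5)*(g^3 - g^2 - g + 1) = (g - 5)*(g - 1)*(g^2 - 1) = (g - 5)*(g - 1)^2*(g + 1)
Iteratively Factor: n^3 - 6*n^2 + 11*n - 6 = (n - 2)*(n^2 - 4*n + 3) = (n - 2)*(n - 1)*(n - 3)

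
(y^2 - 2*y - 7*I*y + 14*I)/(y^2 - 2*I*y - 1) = (-y^2 + 2*y + 7*I*y - 14*I)/(-y^2 + 2*I*y + 1)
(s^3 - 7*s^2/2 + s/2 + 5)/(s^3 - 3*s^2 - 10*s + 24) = (s^2 - 3*s/2 - 5/2)/(s^2 - s - 12)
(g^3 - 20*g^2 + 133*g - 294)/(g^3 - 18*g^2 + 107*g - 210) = (g - 7)/(g - 5)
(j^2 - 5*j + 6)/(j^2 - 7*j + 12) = (j - 2)/(j - 4)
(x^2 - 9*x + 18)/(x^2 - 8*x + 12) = (x - 3)/(x - 2)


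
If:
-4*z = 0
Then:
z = 0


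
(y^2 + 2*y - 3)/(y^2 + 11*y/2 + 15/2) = 2*(y - 1)/(2*y + 5)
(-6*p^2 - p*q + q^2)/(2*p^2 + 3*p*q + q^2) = (-3*p + q)/(p + q)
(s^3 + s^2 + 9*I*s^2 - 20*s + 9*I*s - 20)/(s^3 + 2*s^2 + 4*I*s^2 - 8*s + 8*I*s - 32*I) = (s^2 + s*(1 + 5*I) + 5*I)/(s^2 + 2*s - 8)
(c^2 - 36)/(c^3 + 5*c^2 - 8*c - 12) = (c - 6)/(c^2 - c - 2)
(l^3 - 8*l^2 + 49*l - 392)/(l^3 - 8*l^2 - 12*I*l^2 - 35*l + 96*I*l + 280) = (l + 7*I)/(l - 5*I)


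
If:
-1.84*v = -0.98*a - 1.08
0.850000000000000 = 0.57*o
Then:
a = 1.87755102040816*v - 1.10204081632653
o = 1.49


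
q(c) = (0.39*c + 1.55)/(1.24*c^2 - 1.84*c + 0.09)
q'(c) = (1.84 - 2.48*c)*(0.39*c + 1.55)/(1.24*c^2 - 1.84*c + 0.09)^2 + 0.39/(1.24*c^2 - 1.84*c + 0.09) = (-0.4836*c^2 - 3.844*c + 2.8871)/(1.5376*c^4 - 4.5632*c^3 + 3.6088*c^2 - 0.3312*c + 0.0081)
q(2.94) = 0.50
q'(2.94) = -0.43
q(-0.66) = 0.70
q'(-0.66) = 1.53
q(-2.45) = 0.05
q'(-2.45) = 0.06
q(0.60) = -3.14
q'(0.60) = 1.26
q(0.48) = -3.42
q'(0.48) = 3.61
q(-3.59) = 0.01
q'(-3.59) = 0.02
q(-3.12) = 0.02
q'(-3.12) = 0.03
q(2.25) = 1.09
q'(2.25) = -1.65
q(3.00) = 0.47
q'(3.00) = -0.40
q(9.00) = 0.06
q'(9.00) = -0.01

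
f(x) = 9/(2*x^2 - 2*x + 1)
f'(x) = 9*(2 - 4*x)/(2*x^2 - 2*x + 1)^2 = 18*(1 - 2*x)/(2*x^2 - 2*x + 1)^2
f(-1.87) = 0.77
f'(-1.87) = 0.62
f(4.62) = 0.26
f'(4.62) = -0.12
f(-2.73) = 0.42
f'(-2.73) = 0.25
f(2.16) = 1.50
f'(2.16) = -1.65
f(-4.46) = 0.18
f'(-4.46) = 0.07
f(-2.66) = 0.44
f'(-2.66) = 0.27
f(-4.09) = 0.21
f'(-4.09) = 0.09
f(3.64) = 0.45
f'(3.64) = -0.28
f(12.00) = 0.03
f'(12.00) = -0.00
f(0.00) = 9.00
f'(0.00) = 18.00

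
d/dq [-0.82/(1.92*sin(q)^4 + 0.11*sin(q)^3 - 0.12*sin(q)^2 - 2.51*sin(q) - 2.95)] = (6.2976*sin(q)^3 + 0.2706*sin(q)^2 - 0.1968*sin(q) - 2.0582)*cos(q)/(-1.92*sin(q)^4 - 0.11*sin(q)^3 + 0.12*sin(q)^2 + 2.51*sin(q) + 2.95)^2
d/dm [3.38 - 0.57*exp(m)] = -0.57*exp(m)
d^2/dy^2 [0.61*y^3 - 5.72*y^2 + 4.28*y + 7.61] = 3.66*y - 11.44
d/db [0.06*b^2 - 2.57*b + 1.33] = 0.12*b - 2.57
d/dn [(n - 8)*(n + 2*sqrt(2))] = 2*n - 8 + 2*sqrt(2)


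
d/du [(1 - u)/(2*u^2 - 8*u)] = (u^2/2 - u + 2)/(u^2*(u^2 - 8*u + 16))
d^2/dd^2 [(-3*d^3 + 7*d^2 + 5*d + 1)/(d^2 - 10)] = 2*(-25*d^3 + 213*d^2 - 750*d + 710)/(d^6 - 30*d^4 + 300*d^2 - 1000)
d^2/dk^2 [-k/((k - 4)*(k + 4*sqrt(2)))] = 2*(-k*(k - 4)^2 - k*(k - 4)*(k + 4*sqrt(2)) - k*(k + 4*sqrt(2))^2 + (k - 4)^2*(k + 4*sqrt(2)) + (k - 4)*(k + 4*sqrt(2))^2)/((k - 4)^3*(k + 4*sqrt(2))^3)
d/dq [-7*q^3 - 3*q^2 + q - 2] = -21*q^2 - 6*q + 1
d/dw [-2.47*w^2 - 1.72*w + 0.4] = -4.94*w - 1.72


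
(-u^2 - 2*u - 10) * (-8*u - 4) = 8*u^3 + 20*u^2 + 88*u + 40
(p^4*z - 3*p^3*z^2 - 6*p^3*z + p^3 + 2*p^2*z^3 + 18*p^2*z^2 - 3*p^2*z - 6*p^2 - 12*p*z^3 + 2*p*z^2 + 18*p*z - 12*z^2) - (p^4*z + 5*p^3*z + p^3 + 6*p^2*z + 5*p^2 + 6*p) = -3*p^3*z^2 - 11*p^3*z + 2*p^2*z^3 + 18*p^2*z^2 - 9*p^2*z - 11*p^2 - 12*p*z^3 + 2*p*z^2 + 18*p*z - 6*p - 12*z^2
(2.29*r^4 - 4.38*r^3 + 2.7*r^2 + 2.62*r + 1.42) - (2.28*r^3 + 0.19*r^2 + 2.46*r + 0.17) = 2.29*r^4 - 6.66*r^3 + 2.51*r^2 + 0.16*r + 1.25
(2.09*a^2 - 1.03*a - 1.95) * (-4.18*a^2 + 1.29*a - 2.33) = -8.7362*a^4 + 7.0015*a^3 + 1.9526*a^2 - 0.1156*a + 4.5435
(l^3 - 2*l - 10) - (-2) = l^3 - 2*l - 8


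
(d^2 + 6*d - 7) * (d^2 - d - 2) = d^4 + 5*d^3 - 15*d^2 - 5*d + 14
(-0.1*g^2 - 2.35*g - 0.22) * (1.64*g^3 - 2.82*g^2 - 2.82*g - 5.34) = -0.164*g^5 - 3.572*g^4 + 6.5482*g^3 + 7.7814*g^2 + 13.1694*g + 1.1748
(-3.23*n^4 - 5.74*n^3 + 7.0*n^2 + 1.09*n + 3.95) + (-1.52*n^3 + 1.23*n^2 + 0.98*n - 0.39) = -3.23*n^4 - 7.26*n^3 + 8.23*n^2 + 2.07*n + 3.56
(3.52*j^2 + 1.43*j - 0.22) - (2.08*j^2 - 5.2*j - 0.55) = 1.44*j^2 + 6.63*j + 0.33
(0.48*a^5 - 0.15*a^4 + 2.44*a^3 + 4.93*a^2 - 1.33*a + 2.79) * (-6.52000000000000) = -3.1296*a^5 + 0.978*a^4 - 15.9088*a^3 - 32.1436*a^2 + 8.6716*a - 18.1908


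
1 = 1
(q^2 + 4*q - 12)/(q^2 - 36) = (q - 2)/(q - 6)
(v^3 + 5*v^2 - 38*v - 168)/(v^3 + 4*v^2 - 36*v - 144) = (v + 7)/(v + 6)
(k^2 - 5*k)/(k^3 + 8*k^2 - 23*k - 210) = k/(k^2 + 13*k + 42)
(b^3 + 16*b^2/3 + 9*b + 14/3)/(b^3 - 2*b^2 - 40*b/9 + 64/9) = 3*(3*b^2 + 10*b + 7)/(9*b^2 - 36*b + 32)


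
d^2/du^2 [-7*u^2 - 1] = -14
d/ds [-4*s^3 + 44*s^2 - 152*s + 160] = -12*s^2 + 88*s - 152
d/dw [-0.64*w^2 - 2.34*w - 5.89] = -1.28*w - 2.34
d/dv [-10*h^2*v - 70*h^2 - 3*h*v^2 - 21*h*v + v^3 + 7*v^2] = -10*h^2 - 6*h*v - 21*h + 3*v^2 + 14*v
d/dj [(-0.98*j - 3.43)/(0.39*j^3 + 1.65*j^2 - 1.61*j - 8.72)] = (0.7644*j^3 + 5.6301*j^2 + 11.319*j + 3.0233)/(0.1521*j^6 + 1.287*j^5 + 1.4667*j^4 - 12.1146*j^3 - 26.1839*j^2 + 28.0784*j + 76.0384)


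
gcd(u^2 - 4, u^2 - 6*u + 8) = u - 2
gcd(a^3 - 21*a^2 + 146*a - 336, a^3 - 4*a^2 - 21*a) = a - 7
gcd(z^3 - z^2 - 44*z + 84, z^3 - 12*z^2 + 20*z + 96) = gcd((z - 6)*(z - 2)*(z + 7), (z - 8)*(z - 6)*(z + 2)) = z - 6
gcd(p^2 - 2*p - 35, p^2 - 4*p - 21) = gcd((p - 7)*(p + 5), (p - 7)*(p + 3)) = p - 7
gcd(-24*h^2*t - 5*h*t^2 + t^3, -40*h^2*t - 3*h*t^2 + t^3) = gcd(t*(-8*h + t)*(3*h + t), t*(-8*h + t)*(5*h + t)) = -8*h*t + t^2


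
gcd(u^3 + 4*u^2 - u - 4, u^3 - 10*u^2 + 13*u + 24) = u + 1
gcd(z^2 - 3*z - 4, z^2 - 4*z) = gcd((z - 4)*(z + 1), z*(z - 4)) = z - 4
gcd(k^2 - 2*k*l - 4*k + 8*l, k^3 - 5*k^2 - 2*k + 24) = k - 4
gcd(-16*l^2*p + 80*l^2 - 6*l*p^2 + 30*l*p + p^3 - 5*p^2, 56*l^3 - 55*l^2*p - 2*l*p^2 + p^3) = -8*l + p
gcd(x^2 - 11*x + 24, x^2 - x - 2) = 1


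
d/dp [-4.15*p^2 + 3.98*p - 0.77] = 3.98 - 8.3*p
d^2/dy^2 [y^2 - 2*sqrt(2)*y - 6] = 2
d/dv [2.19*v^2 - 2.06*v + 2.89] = 4.38*v - 2.06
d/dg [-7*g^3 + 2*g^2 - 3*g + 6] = -21*g^2 + 4*g - 3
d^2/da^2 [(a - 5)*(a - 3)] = 2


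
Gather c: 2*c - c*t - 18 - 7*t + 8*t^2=c*(2 - t) + 8*t^2 - 7*t - 18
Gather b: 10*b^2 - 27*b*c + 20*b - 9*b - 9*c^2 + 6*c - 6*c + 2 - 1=10*b^2 + b*(11 - 27*c) - 9*c^2 + 1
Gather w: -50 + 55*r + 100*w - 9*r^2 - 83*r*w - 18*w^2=-9*r^2 + 55*r - 18*w^2 + w*(100 - 83*r) - 50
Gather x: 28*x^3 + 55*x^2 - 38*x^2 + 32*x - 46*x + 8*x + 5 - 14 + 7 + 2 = 28*x^3 + 17*x^2 - 6*x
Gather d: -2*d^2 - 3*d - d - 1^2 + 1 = -2*d^2 - 4*d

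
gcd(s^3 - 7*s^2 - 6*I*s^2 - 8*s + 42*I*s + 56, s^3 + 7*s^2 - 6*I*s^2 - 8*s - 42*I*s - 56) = s^2 - 6*I*s - 8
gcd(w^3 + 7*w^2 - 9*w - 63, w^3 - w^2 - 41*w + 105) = w^2 + 4*w - 21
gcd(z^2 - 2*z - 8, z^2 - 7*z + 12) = z - 4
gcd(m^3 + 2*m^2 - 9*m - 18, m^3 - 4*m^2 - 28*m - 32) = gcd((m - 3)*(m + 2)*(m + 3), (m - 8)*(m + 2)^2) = m + 2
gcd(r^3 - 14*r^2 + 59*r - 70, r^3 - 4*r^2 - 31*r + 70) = r^2 - 9*r + 14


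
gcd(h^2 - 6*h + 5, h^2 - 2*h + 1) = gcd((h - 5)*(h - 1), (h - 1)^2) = h - 1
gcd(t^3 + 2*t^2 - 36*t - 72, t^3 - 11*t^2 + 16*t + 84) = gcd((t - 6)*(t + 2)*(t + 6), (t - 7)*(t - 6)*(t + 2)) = t^2 - 4*t - 12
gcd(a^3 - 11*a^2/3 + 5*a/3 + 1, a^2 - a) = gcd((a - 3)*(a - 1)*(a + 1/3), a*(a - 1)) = a - 1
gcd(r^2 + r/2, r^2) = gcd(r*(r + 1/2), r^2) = r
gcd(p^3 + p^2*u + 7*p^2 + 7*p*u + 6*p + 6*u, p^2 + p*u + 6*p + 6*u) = p^2 + p*u + 6*p + 6*u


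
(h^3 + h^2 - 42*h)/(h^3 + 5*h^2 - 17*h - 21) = h*(h - 6)/(h^2 - 2*h - 3)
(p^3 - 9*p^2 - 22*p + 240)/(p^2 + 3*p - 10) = (p^2 - 14*p + 48)/(p - 2)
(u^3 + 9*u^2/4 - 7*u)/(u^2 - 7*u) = (u^2 + 9*u/4 - 7)/(u - 7)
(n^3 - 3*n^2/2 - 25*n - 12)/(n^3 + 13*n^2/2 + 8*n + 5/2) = (n^2 - 2*n - 24)/(n^2 + 6*n + 5)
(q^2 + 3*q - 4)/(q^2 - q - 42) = (-q^2 - 3*q + 4)/(-q^2 + q + 42)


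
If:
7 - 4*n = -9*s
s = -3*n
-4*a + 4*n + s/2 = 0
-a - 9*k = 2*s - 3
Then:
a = 35/248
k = 1045/2232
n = 7/31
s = -21/31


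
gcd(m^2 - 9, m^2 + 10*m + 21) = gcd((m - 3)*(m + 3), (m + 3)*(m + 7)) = m + 3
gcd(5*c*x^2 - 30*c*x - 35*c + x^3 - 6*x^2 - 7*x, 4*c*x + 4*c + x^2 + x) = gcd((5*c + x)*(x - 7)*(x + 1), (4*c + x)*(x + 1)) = x + 1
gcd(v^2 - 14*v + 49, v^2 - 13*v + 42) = v - 7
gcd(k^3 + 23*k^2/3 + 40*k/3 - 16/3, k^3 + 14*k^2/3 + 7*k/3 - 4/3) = k^2 + 11*k/3 - 4/3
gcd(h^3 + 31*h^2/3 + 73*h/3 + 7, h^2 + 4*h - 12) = 1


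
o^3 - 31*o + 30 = (o - 5)*(o - 1)*(o + 6)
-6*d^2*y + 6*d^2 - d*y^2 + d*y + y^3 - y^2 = (-3*d + y)*(2*d + y)*(y - 1)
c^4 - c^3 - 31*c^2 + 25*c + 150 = (c - 5)*(c - 3)*(c + 2)*(c + 5)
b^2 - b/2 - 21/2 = (b - 7/2)*(b + 3)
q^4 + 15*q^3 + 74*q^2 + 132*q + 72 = (q + 1)*(q + 2)*(q + 6)^2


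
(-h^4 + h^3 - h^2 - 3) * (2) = -2*h^4 + 2*h^3 - 2*h^2 - 6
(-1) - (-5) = 4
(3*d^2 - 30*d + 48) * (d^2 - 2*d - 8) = 3*d^4 - 36*d^3 + 84*d^2 + 144*d - 384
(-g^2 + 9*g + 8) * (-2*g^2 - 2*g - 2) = 2*g^4 - 16*g^3 - 32*g^2 - 34*g - 16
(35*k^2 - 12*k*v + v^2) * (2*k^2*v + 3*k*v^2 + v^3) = 70*k^4*v + 81*k^3*v^2 + k^2*v^3 - 9*k*v^4 + v^5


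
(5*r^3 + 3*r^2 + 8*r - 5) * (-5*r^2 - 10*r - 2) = -25*r^5 - 65*r^4 - 80*r^3 - 61*r^2 + 34*r + 10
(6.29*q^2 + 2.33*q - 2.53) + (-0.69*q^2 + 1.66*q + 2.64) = 5.6*q^2 + 3.99*q + 0.11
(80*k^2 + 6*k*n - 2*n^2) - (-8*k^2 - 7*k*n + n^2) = 88*k^2 + 13*k*n - 3*n^2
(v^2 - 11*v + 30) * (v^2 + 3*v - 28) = v^4 - 8*v^3 - 31*v^2 + 398*v - 840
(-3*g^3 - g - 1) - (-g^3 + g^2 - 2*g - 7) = -2*g^3 - g^2 + g + 6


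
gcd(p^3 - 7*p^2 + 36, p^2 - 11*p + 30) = p - 6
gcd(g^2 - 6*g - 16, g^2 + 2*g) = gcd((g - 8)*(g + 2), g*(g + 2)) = g + 2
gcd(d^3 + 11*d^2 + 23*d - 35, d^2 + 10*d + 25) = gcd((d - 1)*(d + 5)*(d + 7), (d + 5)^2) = d + 5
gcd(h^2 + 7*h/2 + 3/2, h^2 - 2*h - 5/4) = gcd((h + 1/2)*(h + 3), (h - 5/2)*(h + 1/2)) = h + 1/2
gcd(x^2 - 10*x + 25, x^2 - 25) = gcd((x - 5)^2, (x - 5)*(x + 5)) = x - 5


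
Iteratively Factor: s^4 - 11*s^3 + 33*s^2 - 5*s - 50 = (s + 1)*(s^3 - 12*s^2 + 45*s - 50) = (s - 2)*(s + 1)*(s^2 - 10*s + 25) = (s - 5)*(s - 2)*(s + 1)*(s - 5)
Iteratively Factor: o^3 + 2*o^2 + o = (o + 1)*(o^2 + o) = o*(o + 1)*(o + 1)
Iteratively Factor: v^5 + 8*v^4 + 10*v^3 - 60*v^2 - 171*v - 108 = (v + 4)*(v^4 + 4*v^3 - 6*v^2 - 36*v - 27) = (v + 3)*(v + 4)*(v^3 + v^2 - 9*v - 9) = (v + 1)*(v + 3)*(v + 4)*(v^2 - 9) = (v - 3)*(v + 1)*(v + 3)*(v + 4)*(v + 3)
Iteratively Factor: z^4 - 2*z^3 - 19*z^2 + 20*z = (z - 1)*(z^3 - z^2 - 20*z) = (z - 5)*(z - 1)*(z^2 + 4*z) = (z - 5)*(z - 1)*(z + 4)*(z)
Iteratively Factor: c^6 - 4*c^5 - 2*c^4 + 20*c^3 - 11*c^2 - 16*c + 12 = (c - 1)*(c^5 - 3*c^4 - 5*c^3 + 15*c^2 + 4*c - 12) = (c - 3)*(c - 1)*(c^4 - 5*c^2 + 4) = (c - 3)*(c - 1)*(c + 2)*(c^3 - 2*c^2 - c + 2) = (c - 3)*(c - 1)^2*(c + 2)*(c^2 - c - 2) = (c - 3)*(c - 2)*(c - 1)^2*(c + 2)*(c + 1)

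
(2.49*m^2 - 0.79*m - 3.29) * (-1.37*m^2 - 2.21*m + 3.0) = -3.4113*m^4 - 4.4206*m^3 + 13.7232*m^2 + 4.9009*m - 9.87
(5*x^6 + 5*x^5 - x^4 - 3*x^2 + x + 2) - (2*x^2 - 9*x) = 5*x^6 + 5*x^5 - x^4 - 5*x^2 + 10*x + 2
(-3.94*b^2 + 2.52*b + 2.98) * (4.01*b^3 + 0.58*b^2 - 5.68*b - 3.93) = -15.7994*b^5 + 7.82*b^4 + 35.7906*b^3 + 2.899*b^2 - 26.83*b - 11.7114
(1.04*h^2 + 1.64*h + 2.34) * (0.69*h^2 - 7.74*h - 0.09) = 0.7176*h^4 - 6.918*h^3 - 11.1726*h^2 - 18.2592*h - 0.2106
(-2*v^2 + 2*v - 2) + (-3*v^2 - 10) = -5*v^2 + 2*v - 12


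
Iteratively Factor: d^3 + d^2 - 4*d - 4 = (d - 2)*(d^2 + 3*d + 2) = (d - 2)*(d + 2)*(d + 1)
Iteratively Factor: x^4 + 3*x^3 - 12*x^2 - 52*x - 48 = (x + 3)*(x^3 - 12*x - 16) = (x - 4)*(x + 3)*(x^2 + 4*x + 4) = (x - 4)*(x + 2)*(x + 3)*(x + 2)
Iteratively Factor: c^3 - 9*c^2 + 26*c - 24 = (c - 2)*(c^2 - 7*c + 12) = (c - 3)*(c - 2)*(c - 4)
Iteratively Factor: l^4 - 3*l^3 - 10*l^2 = (l + 2)*(l^3 - 5*l^2) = l*(l + 2)*(l^2 - 5*l) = l^2*(l + 2)*(l - 5)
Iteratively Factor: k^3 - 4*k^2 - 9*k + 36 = (k - 4)*(k^2 - 9) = (k - 4)*(k + 3)*(k - 3)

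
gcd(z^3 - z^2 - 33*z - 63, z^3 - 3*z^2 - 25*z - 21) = z^2 - 4*z - 21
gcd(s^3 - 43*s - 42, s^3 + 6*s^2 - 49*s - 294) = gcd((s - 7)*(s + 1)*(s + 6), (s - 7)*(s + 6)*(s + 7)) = s^2 - s - 42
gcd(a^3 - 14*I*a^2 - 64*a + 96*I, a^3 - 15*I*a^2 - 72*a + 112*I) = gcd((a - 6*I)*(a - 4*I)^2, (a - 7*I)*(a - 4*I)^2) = a^2 - 8*I*a - 16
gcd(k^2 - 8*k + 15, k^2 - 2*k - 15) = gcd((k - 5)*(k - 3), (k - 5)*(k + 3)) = k - 5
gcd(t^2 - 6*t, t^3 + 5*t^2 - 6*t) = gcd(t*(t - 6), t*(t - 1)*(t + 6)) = t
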